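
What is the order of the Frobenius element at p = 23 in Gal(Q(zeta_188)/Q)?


The Frobenius at p in Gal(Q(zeta_n)/Q) = (Z/nZ)* is the class of p, so its order is ord_188(23), the smallest k >= 1 with 23^k = 1 mod 188.
n = 188 = 2^2 * 47, phi(188) = 92; the order divides phi(n).
Divisors of 92: 1, 2, 4, 23, 46, 92
Repeated squaring mod 188: 23^1 = 23, 23^2 = 153, 23^4 = 97, 23^8 = 9, 23^16 = 81, 23^32 = 169, 23^64 = 173
Test divisors in increasing order:
  k=1: 23^1 = 23 mod 188
  k=2: 23^2 = 153 mod 188
  k=4: 23^4 = 97 mod 188
  k=23: 23^23 = 81 * 97 * 153 * 23 = 187 mod 188
  k=46: 23^46 = 169 * 9 * 97 * 153 = 1 mod 188  <- first divisor giving 1
Order = 46

46


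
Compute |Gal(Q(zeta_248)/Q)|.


|Gal(Q(zeta_248)/Q)| = phi(248)
= 120

120


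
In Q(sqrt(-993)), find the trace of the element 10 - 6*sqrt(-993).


Tr(a + b*sqrt(d)) = (a + b*sqrt(d)) + (a - b*sqrt(d)) = 2a
= 2 * (10)
= 20

20


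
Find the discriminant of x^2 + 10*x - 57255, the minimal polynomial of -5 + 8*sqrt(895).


The element -5 + 8*sqrt(895) has minimal polynomial:
x^2 + 10*x - 57255
Discriminant = (10)^2 - 4*(-57255)
= 100 + 229020
= 229120

229120


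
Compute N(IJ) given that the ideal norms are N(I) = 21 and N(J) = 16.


N(IJ) = N(I) * N(J)
= 21 * 16
= 336

336


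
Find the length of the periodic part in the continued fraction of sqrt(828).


Run the CF algorithm for sqrt(828).
a_0 = floor(sqrt(828)) = 28; set m_0=0, q_0=1.
Recurrence: m' = q*a - m,  q' = (d - m'^2)/q,  a' = floor((a_0 + m')/q').
  step 1: m=28, q=44, a=1
  step 2: m=16, q=13, a=3
  step 3: m=23, q=23, a=2
  step 4: m=23, q=13, a=3
  step 5: m=16, q=44, a=1
  step 6: m=28, q=1, a=56
a_6 = 2*a_0 = 56, so the period closes here.
sqrt(828) = [28; 1, 3, 2, 3, 1, 56]
Period length = 6

6


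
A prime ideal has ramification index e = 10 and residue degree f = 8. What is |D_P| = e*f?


|D_P| = e * f
= 10 * 8
= 80

80


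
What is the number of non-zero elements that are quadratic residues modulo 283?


For prime p, the number of non-zero quadratic residues is (p-1)/2.
= (283-1)/2
= 141

141


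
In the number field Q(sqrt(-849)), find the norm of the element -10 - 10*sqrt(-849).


N(a + b*sqrt(d)) = a^2 - d*b^2
= (-10)^2 - (-849)*(-10)^2
= 100 + 84900
= 85000

85000


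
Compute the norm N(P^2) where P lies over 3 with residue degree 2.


N(P^a) = p^(a*f)
= 3^(2*2)
= 3^4
= 81

81


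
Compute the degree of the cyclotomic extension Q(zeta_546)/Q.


The degree equals Euler's totient phi(546).
546 = 2 * 3 * 7 * 13
phi(546) = 144

144


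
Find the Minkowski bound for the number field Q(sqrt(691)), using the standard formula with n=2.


d = 691, d mod 4 = 3, so disc(K) = 4d = 2764; |disc(K)| = 2764
Real quadratic field, so n = 2, s = r2 = 0, r1 = 2
M = (n!/n^n) * (4/pi)^s * sqrt(|disc(K)|) = (2!/2^2) * (4/pi)^0 * sqrt(2764)
= 0.5 * 1.000000 * 52.573758
= 26.2869

26.2869


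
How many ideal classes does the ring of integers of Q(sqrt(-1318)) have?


K = Q(sqrt(-1318)). d mod 4 = 2, so D = disc(K) = 4d = -5272
h(K) equals the number of primitive reduced positive-definite forms (a, b, c) = a*x^2 + b*x*y + c*y^2 with b^2 - 4ac = D,
where reduced means |b| <= a <= c, with b >= 0 whenever |b| = a or a = c, and primitive means gcd(a, b, c) = 1.
Reduced forces 3a^2 <= |D| = 5272, so 1 <= a <= 41; b must have the parity of D, and c = (b^2 - D)/(4a) must be an integer >= a.
Enumerate a = 1..41, b in [-a, a]:
  a=1: (1, 0, 1318)  [1]
  a=2: (2, 0, 659)  [1]
  a=3..16: none
  a=17: (17, -10, 79), (17, 10, 79)  [2]
  a=18..22: none
  a=23: (23, -8, 58), (23, 8, 58)  [2]
  a=24..28: none
  a=29: (29, -8, 46), (29, 8, 46)  [2]
  a=30..33: none
  a=34: (34, -24, 43), (34, 24, 43)  [2]
  a=35..41: none
Total reduced forms: 1 + 1 + 2 + 2 + 2 + 2 = 10
h = 10

10


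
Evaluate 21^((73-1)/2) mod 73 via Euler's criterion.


p = 73 is prime and the exponent is (p-1)/2 = 36, so by Euler's criterion 21^36 = (21/73) = +1 or -1 mod 73.
Compute by square-and-multiply:
  36 = 32 + 4 (binary 100100)
  Repeated squaring mod 73: 21^1 = 21, 21^2 = 3, 21^4 = 9, 21^8 = 8, 21^16 = 64, 21^32 = 8
  21^36 = 21^32 * 21^4 = 8 * 9 mod 73
    8 * 9 = 72 = 72 mod 73
  21^36 = 72 mod 73
Result 72 = p - 1 = -1 mod 73: 21 is a quadratic non-residue mod 73. As a residue in [0, p-1] the value is 72.
21^36 mod 73 = 72

72


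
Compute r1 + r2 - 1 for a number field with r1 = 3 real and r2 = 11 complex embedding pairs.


By Dirichlet's unit theorem:
rank = r1 + r2 - 1
= 3 + 11 - 1
= 13

13


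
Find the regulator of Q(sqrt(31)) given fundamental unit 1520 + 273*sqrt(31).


epsilon = 1520 + 273*sqrt(31)
= 3039.9997
R = ln(3039.9997)
= 8.0196

8.0196


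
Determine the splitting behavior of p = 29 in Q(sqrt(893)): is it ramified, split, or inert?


K = Q(sqrt(893)). Since d mod 4 = 1, disc(K) = 893.
Check p | disc: 893 mod 29 = 23.
p does not divide disc. Compute Legendre symbol (d/p):
23^((29-1)/2) mod 29 = 1
(d/p) = 1, so p splits: (p) = P*P' with e=1, f=1, g=2.
Therefore p is split.

split


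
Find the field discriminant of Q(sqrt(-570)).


For K = Q(sqrt(d)) with d squarefree: disc(K) = d if d = 1 mod 4, and disc(K) = 4d if d = 2 or 3 mod 4.
Here d = -570, and d mod 4 = 2.
d = 2 mod 4, not 1 (O_K = Z[sqrt(d)]), so disc(K) = 4d = 4 * (-570) = -2280

-2280


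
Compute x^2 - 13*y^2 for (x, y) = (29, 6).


x^2 - d*y^2
= 29^2 - 13*6^2
= 841 - 468
= 373

373


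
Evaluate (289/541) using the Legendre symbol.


p = 541 is prime, so compute (289/541) with the reciprocity algorithm (Jacobi-symbol steps: pull out 2s via (2/n), flip via reciprocity, reduce):
  reciprocity: (289/541) -> +(541/289)
  reduce: (252/289)
  pull out 2: (2/289) = +1  (since 289 mod 8 = 1)
  pull out 2: (2/289) = +1  (since 289 mod 8 = 1)
  reciprocity: (63/289) -> +(289/63)
  reduce: (37/63)
  reciprocity: (37/63) -> +(63/37)
  reduce: (26/37)
  pull out 2: (2/37) = -1  (since 37 mod 8 = 5)
  reciprocity: (13/37) -> +(37/13)
  reduce: (11/13)
  reciprocity: (11/13) -> +(13/11)
  reduce: (2/11)
  pull out 2: (2/11) = -1  (since 11 mod 8 = 3)
  (1/11) = 1
Product of signs = 1
(289/541) = 1

1


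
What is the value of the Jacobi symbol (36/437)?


Compute (36/437) via quadratic reciprocity:
  pull out 2: (2/437) = -1  (since 437 mod 8 = 5)
  pull out 2: (2/437) = -1  (since 437 mod 8 = 5)
  reciprocity: (9/437) -> +(437/9)
  reduce: (5/9)
  reciprocity: (5/9) -> +(9/5)
  reduce: (4/5)
  pull out 2: (2/5) = -1  (since 5 mod 8 = 5)
  pull out 2: (2/5) = -1  (since 5 mod 8 = 5)
  (1/5) = 1
Product of signs = 1

1


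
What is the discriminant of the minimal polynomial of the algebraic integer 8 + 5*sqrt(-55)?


The element 8 + 5*sqrt(-55) has minimal polynomial:
x^2 - 16*x + 1439
Discriminant = (-16)^2 - 4*(1439)
= 256 - 5756
= -5500

-5500


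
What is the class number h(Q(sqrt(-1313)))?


K = Q(sqrt(-1313)). d mod 4 = 3, so D = disc(K) = 4d = -5252
h(K) equals the number of primitive reduced positive-definite forms (a, b, c) = a*x^2 + b*x*y + c*y^2 with b^2 - 4ac = D,
where reduced means |b| <= a <= c, with b >= 0 whenever |b| = a or a = c, and primitive means gcd(a, b, c) = 1.
Reduced forces 3a^2 <= |D| = 5252, so 1 <= a <= 41; b must have the parity of D, and c = (b^2 - D)/(4a) must be an integer >= a.
Enumerate a = 1..41, b in [-a, a]:
  a=1: (1, 0, 1313)  [1]
  a=2: (2, 2, 657)  [1]
  a=3: (3, -2, 438), (3, 2, 438)  [2]
  a=4..5: none
  a=6: (6, -2, 219), (6, 2, 219)  [2]
  a=7..8: none
  a=9: (9, -2, 146), (9, 2, 146)  [2]
  a=10..12: none
  a=13: (13, 0, 101)  [1]
  a=14..16: none
  a=17: (17, -16, 81), (17, 16, 81)  [2]
  a=18: (18, -2, 73), (18, 2, 73)  [2]
  a=19: (19, -12, 71), (19, 12, 71)  [2]
  a=20..25: none
  a=26: (26, 26, 57)  [1]
  a=27: (27, -16, 51), (27, 16, 51)  [2]
  a=28..30: none
  a=31: (31, -24, 47), (31, 24, 47)  [2]
  a=32..33: none
  a=34: (34, -18, 41), (34, 18, 41)  [2]
  a=35..37: none
  a=38: (38, -26, 39), (38, 26, 39)  [2]
  a=39..41: none
Total reduced forms: 1 + 1 + 2 + 2 + 2 + 1 + 2 + 2 + 2 + 1 + 2 + 2 + 2 + 2 = 24
h = 24

24


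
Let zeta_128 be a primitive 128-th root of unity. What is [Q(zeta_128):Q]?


The degree equals Euler's totient phi(128).
128 = 2^7
phi(128) = 64

64


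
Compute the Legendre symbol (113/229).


p = 229 is prime, so compute (113/229) with the reciprocity algorithm (Jacobi-symbol steps: pull out 2s via (2/n), flip via reciprocity, reduce):
  reciprocity: (113/229) -> +(229/113)
  reduce: (3/113)
  reciprocity: (3/113) -> +(113/3)
  reduce: (2/3)
  pull out 2: (2/3) = -1  (since 3 mod 8 = 3)
  (1/3) = 1
Product of signs = -1
(113/229) = -1

-1


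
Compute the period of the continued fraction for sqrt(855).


Run the CF algorithm for sqrt(855).
a_0 = floor(sqrt(855)) = 29; set m_0=0, q_0=1.
Recurrence: m' = q*a - m,  q' = (d - m'^2)/q,  a' = floor((a_0 + m')/q').
  step 1: m=29, q=14, a=4
  step 2: m=27, q=9, a=6
  step 3: m=27, q=14, a=4
  step 4: m=29, q=1, a=58
a_4 = 2*a_0 = 58, so the period closes here.
sqrt(855) = [29; 4, 6, 4, 58]
Period length = 4

4


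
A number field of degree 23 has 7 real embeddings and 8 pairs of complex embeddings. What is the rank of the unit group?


By Dirichlet's unit theorem:
rank = r1 + r2 - 1
= 7 + 8 - 1
= 14

14


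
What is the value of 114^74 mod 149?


p = 149 is prime and the exponent is (p-1)/2 = 74, so by Euler's criterion 114^74 = (114/149) = +1 or -1 mod 149.
Compute by square-and-multiply:
  74 = 64 + 8 + 2 (binary 1001010)
  Repeated squaring mod 149: 114^1 = 114, 114^2 = 33, 114^4 = 46, 114^8 = 30, 114^16 = 6, 114^32 = 36, 114^64 = 104
  114^74 = 114^64 * 114^8 * 114^2 = 104 * 30 * 33 mod 149
    104 * 30 = 3120 = 140 mod 149
    140 * 33 = 4620 = 1 mod 149
  114^74 = 1 mod 149
Result 1: 114 is a quadratic residue mod 149.
114^74 mod 149 = 1

1


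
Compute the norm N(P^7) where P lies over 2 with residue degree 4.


N(P^a) = p^(a*f)
= 2^(7*4)
= 2^28
= 268435456

268435456


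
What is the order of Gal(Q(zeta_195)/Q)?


|Gal(Q(zeta_195)/Q)| = phi(195)
= 96

96


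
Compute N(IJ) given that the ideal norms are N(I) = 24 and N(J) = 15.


N(IJ) = N(I) * N(J)
= 24 * 15
= 360

360


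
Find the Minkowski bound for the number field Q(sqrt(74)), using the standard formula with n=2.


d = 74, d mod 4 = 2, so disc(K) = 4d = 296; |disc(K)| = 296
Real quadratic field, so n = 2, s = r2 = 0, r1 = 2
M = (n!/n^n) * (4/pi)^s * sqrt(|disc(K)|) = (2!/2^2) * (4/pi)^0 * sqrt(296)
= 0.5 * 1.000000 * 17.204651
= 8.6023

8.6023


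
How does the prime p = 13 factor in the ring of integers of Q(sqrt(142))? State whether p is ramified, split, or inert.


K = Q(sqrt(142)). Since d mod 4 = 2, disc(K) = 568.
Check p | disc: 568 mod 13 = 9.
p does not divide disc. Compute Legendre symbol (d/p):
12^((13-1)/2) mod 13 = 1
(d/p) = 1, so p splits: (p) = P*P' with e=1, f=1, g=2.
Therefore p is split.

split


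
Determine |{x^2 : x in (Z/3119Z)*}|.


For prime p, the number of non-zero quadratic residues is (p-1)/2.
= (3119-1)/2
= 1559

1559


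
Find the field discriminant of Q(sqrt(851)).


For K = Q(sqrt(d)) with d squarefree: disc(K) = d if d = 1 mod 4, and disc(K) = 4d if d = 2 or 3 mod 4.
Here d = 851, and d mod 4 = 3.
d = 3 mod 4, not 1 (O_K = Z[sqrt(d)]), so disc(K) = 4d = 4 * (851) = 3404

3404


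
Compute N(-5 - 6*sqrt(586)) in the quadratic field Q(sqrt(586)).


N(a + b*sqrt(d)) = a^2 - d*b^2
= (-5)^2 - (586)*(-6)^2
= 25 - 21096
= -21071

-21071


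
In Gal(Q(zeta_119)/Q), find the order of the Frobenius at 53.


The Frobenius at p in Gal(Q(zeta_n)/Q) = (Z/nZ)* is the class of p, so its order is ord_119(53), the smallest k >= 1 with 53^k = 1 mod 119.
n = 119 = 7 * 17, phi(119) = 96; the order divides phi(n).
Divisors of 96: 1, 2, 3, 4, 6, 8, 12, 16, 24, 32, 48, 96
Repeated squaring mod 119: 53^1 = 53, 53^2 = 72, 53^4 = 67, 53^8 = 86, 53^16 = 18, 53^32 = 86, 53^64 = 18
Test divisors in increasing order:
  k=1: 53^1 = 53 mod 119
  k=2: 53^2 = 72 mod 119
  k=3: 53^3 = 72 * 53 = 8 mod 119
  k=4: 53^4 = 67 mod 119
  k=6: 53^6 = 67 * 72 = 64 mod 119
  k=8: 53^8 = 86 mod 119
  k=12: 53^12 = 86 * 67 = 50 mod 119
  k=16: 53^16 = 18 mod 119
  k=24: 53^24 = 18 * 86 = 1 mod 119  <- first divisor giving 1
Order = 24

24


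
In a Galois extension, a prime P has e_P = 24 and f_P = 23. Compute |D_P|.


|D_P| = e * f
= 24 * 23
= 552

552


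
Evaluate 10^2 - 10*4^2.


x^2 - d*y^2
= 10^2 - 10*4^2
= 100 - 160
= -60

-60


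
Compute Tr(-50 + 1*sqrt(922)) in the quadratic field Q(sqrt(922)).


Tr(a + b*sqrt(d)) = (a + b*sqrt(d)) + (a - b*sqrt(d)) = 2a
= 2 * (-50)
= -100

-100


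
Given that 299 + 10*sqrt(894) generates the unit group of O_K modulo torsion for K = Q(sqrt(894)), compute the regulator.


epsilon = 299 + 10*sqrt(894)
= 597.9983
R = ln(597.9983)
= 6.3936

6.3936


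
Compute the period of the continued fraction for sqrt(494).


Run the CF algorithm for sqrt(494).
a_0 = floor(sqrt(494)) = 22; set m_0=0, q_0=1.
Recurrence: m' = q*a - m,  q' = (d - m'^2)/q,  a' = floor((a_0 + m')/q').
  step 1: m=22, q=10, a=4
  step 2: m=18, q=17, a=2
  step 3: m=16, q=14, a=2
  step 4: m=12, q=25, a=1
  step 5: m=13, q=13, a=2
  step 6: m=13, q=25, a=1
  step 7: m=12, q=14, a=2
  step 8: m=16, q=17, a=2
  step 9: m=18, q=10, a=4
  step 10: m=22, q=1, a=44
a_10 = 2*a_0 = 44, so the period closes here.
sqrt(494) = [22; 4, 2, 2, 1, 2, 1, 2, 2, 4, 44]
Period length = 10

10


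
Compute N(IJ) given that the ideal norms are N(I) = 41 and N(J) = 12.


N(IJ) = N(I) * N(J)
= 41 * 12
= 492

492


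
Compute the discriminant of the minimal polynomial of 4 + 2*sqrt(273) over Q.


The element 4 + 2*sqrt(273) has minimal polynomial:
x^2 - 8*x - 1076
Discriminant = (-8)^2 - 4*(-1076)
= 64 + 4304
= 4368

4368


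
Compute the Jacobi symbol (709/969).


Compute (709/969) via quadratic reciprocity:
  reciprocity: (709/969) -> +(969/709)
  reduce: (260/709)
  pull out 2: (2/709) = -1  (since 709 mod 8 = 5)
  pull out 2: (2/709) = -1  (since 709 mod 8 = 5)
  reciprocity: (65/709) -> +(709/65)
  reduce: (59/65)
  reciprocity: (59/65) -> +(65/59)
  reduce: (6/59)
  pull out 2: (2/59) = -1  (since 59 mod 8 = 3)
  reciprocity: (3/59) -> -(59/3)
  reduce: (2/3)
  pull out 2: (2/3) = -1  (since 3 mod 8 = 3)
  (1/3) = 1
Product of signs = -1

-1


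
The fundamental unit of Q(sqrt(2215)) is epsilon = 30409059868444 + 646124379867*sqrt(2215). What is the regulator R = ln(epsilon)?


epsilon = 30409059868444 + 646124379867*sqrt(2215)
= 6.0818e+13
R = ln(6.0818e+13)
= 31.7389

31.7389


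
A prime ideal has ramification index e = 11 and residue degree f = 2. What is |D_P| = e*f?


|D_P| = e * f
= 11 * 2
= 22

22


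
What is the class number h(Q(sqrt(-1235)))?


K = Q(sqrt(-1235)). d mod 4 = 1, so D = disc(K) = d = -1235
h(K) equals the number of primitive reduced positive-definite forms (a, b, c) = a*x^2 + b*x*y + c*y^2 with b^2 - 4ac = D,
where reduced means |b| <= a <= c, with b >= 0 whenever |b| = a or a = c, and primitive means gcd(a, b, c) = 1.
Reduced forces 3a^2 <= |D| = 1235, so 1 <= a <= 20; b must have the parity of D, and c = (b^2 - D)/(4a) must be an integer >= a.
Enumerate a = 1..20, b in [-a, a]:
  a=1: (1, 1, 309)  [1]
  a=2: none
  a=3: (3, -1, 103), (3, 1, 103)  [2]
  a=4: none
  a=5: (5, 5, 63)  [1]
  a=6: none
  a=7: (7, -5, 45), (7, 5, 45)  [2]
  a=8: none
  a=9: (9, -5, 35), (9, 5, 35)  [2]
  a=10..12: none
  a=13: (13, 13, 27)  [1]
  a=14: none
  a=15: (15, -5, 21), (15, 5, 21)  [2]
  a=16..18: none
  a=19: (19, 19, 21)  [1]
  a=20: none
Total reduced forms: 1 + 2 + 1 + 2 + 2 + 1 + 2 + 1 = 12
h = 12

12


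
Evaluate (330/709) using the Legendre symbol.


p = 709 is prime, so compute (330/709) with the reciprocity algorithm (Jacobi-symbol steps: pull out 2s via (2/n), flip via reciprocity, reduce):
  pull out 2: (2/709) = -1  (since 709 mod 8 = 5)
  reciprocity: (165/709) -> +(709/165)
  reduce: (49/165)
  reciprocity: (49/165) -> +(165/49)
  reduce: (18/49)
  pull out 2: (2/49) = +1  (since 49 mod 8 = 1)
  reciprocity: (9/49) -> +(49/9)
  reduce: (4/9)
  pull out 2: (2/9) = +1  (since 9 mod 8 = 1)
  pull out 2: (2/9) = +1  (since 9 mod 8 = 1)
  (1/9) = 1
Product of signs = -1
(330/709) = -1

-1


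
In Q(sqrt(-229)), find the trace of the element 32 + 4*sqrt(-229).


Tr(a + b*sqrt(d)) = (a + b*sqrt(d)) + (a - b*sqrt(d)) = 2a
= 2 * (32)
= 64

64


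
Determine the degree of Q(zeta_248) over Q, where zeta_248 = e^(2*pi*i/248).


The degree equals Euler's totient phi(248).
248 = 2^3 * 31
phi(248) = 120

120


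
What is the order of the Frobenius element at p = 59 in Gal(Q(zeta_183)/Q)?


The Frobenius at p in Gal(Q(zeta_n)/Q) = (Z/nZ)* is the class of p, so its order is ord_183(59), the smallest k >= 1 with 59^k = 1 mod 183.
n = 183 = 3 * 61, phi(183) = 120; the order divides phi(n).
Divisors of 120: 1, 2, 3, 4, 5, 6, 8, 10, 12, 15, 20, 24, 30, 40, 60, 120
Repeated squaring mod 183: 59^1 = 59, 59^2 = 4, 59^4 = 16, 59^8 = 73, 59^16 = 22, 59^32 = 118, 59^64 = 16
Test divisors in increasing order:
  k=1: 59^1 = 59 mod 183
  k=2: 59^2 = 4 mod 183
  k=3: 59^3 = 4 * 59 = 53 mod 183
  k=4: 59^4 = 16 mod 183
  k=5: 59^5 = 16 * 59 = 29 mod 183
  k=6: 59^6 = 16 * 4 = 64 mod 183
  k=8: 59^8 = 73 mod 183
  k=10: 59^10 = 73 * 4 = 109 mod 183
  k=12: 59^12 = 73 * 16 = 70 mod 183
  k=15: 59^15 = 73 * 16 * 4 * 59 = 50 mod 183
  k=20: 59^20 = 22 * 16 = 169 mod 183
  k=24: 59^24 = 22 * 73 = 142 mod 183
  k=30: 59^30 = 22 * 73 * 16 * 4 = 121 mod 183
  k=40: 59^40 = 118 * 73 = 13 mod 183
  k=60: 59^60 = 118 * 22 * 73 * 16 = 1 mod 183  <- first divisor giving 1
Order = 60

60


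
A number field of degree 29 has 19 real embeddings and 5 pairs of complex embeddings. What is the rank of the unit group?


By Dirichlet's unit theorem:
rank = r1 + r2 - 1
= 19 + 5 - 1
= 23

23


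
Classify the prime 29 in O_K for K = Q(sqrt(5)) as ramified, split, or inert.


K = Q(sqrt(5)). Since d mod 4 = 1, disc(K) = 5.
Check p | disc: 5 mod 29 = 5.
p does not divide disc. Compute Legendre symbol (d/p):
5^((29-1)/2) mod 29 = 1
(d/p) = 1, so p splits: (p) = P*P' with e=1, f=1, g=2.
Therefore p is split.

split


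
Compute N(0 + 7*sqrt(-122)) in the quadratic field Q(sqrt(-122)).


N(a + b*sqrt(d)) = a^2 - d*b^2
= (0)^2 - (-122)*(7)^2
= 0 + 5978
= 5978

5978


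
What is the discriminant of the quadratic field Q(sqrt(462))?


For K = Q(sqrt(d)) with d squarefree: disc(K) = d if d = 1 mod 4, and disc(K) = 4d if d = 2 or 3 mod 4.
Here d = 462, and d mod 4 = 2.
d = 2 mod 4, not 1 (O_K = Z[sqrt(d)]), so disc(K) = 4d = 4 * (462) = 1848

1848


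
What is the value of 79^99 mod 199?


p = 199 is prime and the exponent is (p-1)/2 = 99, so by Euler's criterion 79^99 = (79/199) = +1 or -1 mod 199.
Compute by square-and-multiply:
  99 = 64 + 32 + 2 + 1 (binary 1100011)
  Repeated squaring mod 199: 79^1 = 79, 79^2 = 72, 79^4 = 10, 79^8 = 100, 79^16 = 50, 79^32 = 112, 79^64 = 7
  79^99 = 79^64 * 79^32 * 79^2 * 79^1 = 7 * 112 * 72 * 79 mod 199
    7 * 112 = 784 = 187 mod 199
    187 * 72 = 13464 = 131 mod 199
    131 * 79 = 10349 = 1 mod 199
  79^99 = 1 mod 199
Result 1: 79 is a quadratic residue mod 199.
79^99 mod 199 = 1

1


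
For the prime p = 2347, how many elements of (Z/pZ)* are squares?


For prime p, the number of non-zero quadratic residues is (p-1)/2.
= (2347-1)/2
= 1173

1173


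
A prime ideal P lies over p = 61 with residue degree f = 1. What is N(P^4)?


N(P^a) = p^(a*f)
= 61^(4*1)
= 61^4
= 13845841

13845841


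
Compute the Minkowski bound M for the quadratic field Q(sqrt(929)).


d = 929, d mod 4 = 1, so disc(K) = d = 929; |disc(K)| = 929
Real quadratic field, so n = 2, s = r2 = 0, r1 = 2
M = (n!/n^n) * (4/pi)^s * sqrt(|disc(K)|) = (2!/2^2) * (4/pi)^0 * sqrt(929)
= 0.5 * 1.000000 * 30.479501
= 15.2398

15.2398


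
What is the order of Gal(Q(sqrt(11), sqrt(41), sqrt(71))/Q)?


The 3 square roots of distinct primes are multiplicatively independent over Q,
so [K:Q] = 2^3 and Gal(K/Q) is isomorphic to (Z/2Z)^3.
|Gal| = 2^3 = 8

8


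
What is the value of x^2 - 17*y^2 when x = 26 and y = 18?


x^2 - d*y^2
= 26^2 - 17*18^2
= 676 - 5508
= -4832

-4832


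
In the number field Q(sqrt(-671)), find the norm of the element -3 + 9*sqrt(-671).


N(a + b*sqrt(d)) = a^2 - d*b^2
= (-3)^2 - (-671)*(9)^2
= 9 + 54351
= 54360

54360


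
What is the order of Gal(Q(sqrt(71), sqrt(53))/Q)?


The 2 square roots of distinct primes are multiplicatively independent over Q,
so [K:Q] = 2^2 and Gal(K/Q) is isomorphic to (Z/2Z)^2.
|Gal| = 2^2 = 4

4


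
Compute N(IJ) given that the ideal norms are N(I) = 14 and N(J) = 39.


N(IJ) = N(I) * N(J)
= 14 * 39
= 546

546


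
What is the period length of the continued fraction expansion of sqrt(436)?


Run the CF algorithm for sqrt(436).
a_0 = floor(sqrt(436)) = 20; set m_0=0, q_0=1.
Recurrence: m' = q*a - m,  q' = (d - m'^2)/q,  a' = floor((a_0 + m')/q').
  step 1: m=20, q=36, a=1
  step 2: m=16, q=5, a=7
  step 3: m=19, q=15, a=2
  step 4: m=11, q=21, a=1
  step 5: m=10, q=16, a=1
  step 6: m=6, q=25, a=1
  step 7: m=19, q=3, a=13
  step 8: m=20, q=12, a=3
  step 9: m=16, q=15, a=2
  step 10: m=14, q=16, a=2
  step 11: m=18, q=7, a=5
  step 12: m=17, q=21, a=1
  step 13: m=4, q=20, a=1
  step 14: m=16, q=9, a=4
  step 15: m=20, q=4, a=10
  step 16: m=20, q=9, a=4
  step 17: m=16, q=20, a=1
  step 18: m=4, q=21, a=1
  step 19: m=17, q=7, a=5
  step 20: m=18, q=16, a=2
  step 21: m=14, q=15, a=2
  step 22: m=16, q=12, a=3
  step 23: m=20, q=3, a=13
  step 24: m=19, q=25, a=1
  step 25: m=6, q=16, a=1
  step 26: m=10, q=21, a=1
  step 27: m=11, q=15, a=2
  step 28: m=19, q=5, a=7
  step 29: m=16, q=36, a=1
  step 30: m=20, q=1, a=40
a_30 = 2*a_0 = 40, so the period closes here.
sqrt(436) = [20; 1, 7, 2, 1, 1, 1, 13, 3, 2, 2, 5, 1, 1, 4, 10, 4, 1, 1, 5, 2, 2, 3, 13, 1, 1, 1, 2, 7, 1, 40]
Period length = 30

30


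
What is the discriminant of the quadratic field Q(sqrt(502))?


For K = Q(sqrt(d)) with d squarefree: disc(K) = d if d = 1 mod 4, and disc(K) = 4d if d = 2 or 3 mod 4.
Here d = 502, and d mod 4 = 2.
d = 2 mod 4, not 1 (O_K = Z[sqrt(d)]), so disc(K) = 4d = 4 * (502) = 2008

2008


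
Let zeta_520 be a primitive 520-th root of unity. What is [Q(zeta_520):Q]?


The degree equals Euler's totient phi(520).
520 = 2^3 * 5 * 13
phi(520) = 192

192


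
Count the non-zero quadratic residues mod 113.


For prime p, the number of non-zero quadratic residues is (p-1)/2.
= (113-1)/2
= 56

56


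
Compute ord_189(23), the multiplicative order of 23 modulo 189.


We want ord_189(23), the smallest k >= 1 with 23^k = 1 mod 189.
n = 189 = 3^3 * 7, phi(189) = 108; the order divides phi(n).
Divisors of 108: 1, 2, 3, 4, 6, 9, 12, 18, 27, 36, 54, 108
Repeated squaring mod 189: 23^1 = 23, 23^2 = 151, 23^4 = 121, 23^8 = 88, 23^16 = 184, 23^32 = 25, 23^64 = 58
Test divisors in increasing order:
  k=1: 23^1 = 23 mod 189
  k=2: 23^2 = 151 mod 189
  k=3: 23^3 = 151 * 23 = 71 mod 189
  k=4: 23^4 = 121 mod 189
  k=6: 23^6 = 121 * 151 = 127 mod 189
  k=9: 23^9 = 88 * 23 = 134 mod 189
  k=12: 23^12 = 88 * 121 = 64 mod 189
  k=18: 23^18 = 184 * 151 = 1 mod 189  <- first divisor giving 1
Order = 18

18


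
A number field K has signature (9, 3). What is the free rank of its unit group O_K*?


By Dirichlet's unit theorem:
rank = r1 + r2 - 1
= 9 + 3 - 1
= 11

11


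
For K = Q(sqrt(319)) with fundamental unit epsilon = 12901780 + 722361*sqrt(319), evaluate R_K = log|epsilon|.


epsilon = 12901780 + 722361*sqrt(319)
= 2.5804e+07
R = ln(2.5804e+07)
= 17.0660

17.0660


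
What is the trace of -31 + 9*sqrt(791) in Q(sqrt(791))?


Tr(a + b*sqrt(d)) = (a + b*sqrt(d)) + (a - b*sqrt(d)) = 2a
= 2 * (-31)
= -62

-62


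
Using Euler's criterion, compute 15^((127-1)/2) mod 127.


p = 127 is prime and the exponent is (p-1)/2 = 63, so by Euler's criterion 15^63 = (15/127) = +1 or -1 mod 127.
Compute by square-and-multiply:
  63 = 32 + 16 + 8 + 4 + 2 + 1 (binary 111111)
  Repeated squaring mod 127: 15^1 = 15, 15^2 = 98, 15^4 = 79, 15^8 = 18, 15^16 = 70, 15^32 = 74
  15^63 = 15^32 * 15^16 * 15^8 * 15^4 * 15^2 * 15^1 = 74 * 70 * 18 * 79 * 98 * 15 mod 127
    74 * 70 = 5180 = 100 mod 127
    100 * 18 = 1800 = 22 mod 127
    22 * 79 = 1738 = 87 mod 127
    87 * 98 = 8526 = 17 mod 127
    17 * 15 = 255 = 1 mod 127
  15^63 = 1 mod 127
Result 1: 15 is a quadratic residue mod 127.
15^63 mod 127 = 1

1


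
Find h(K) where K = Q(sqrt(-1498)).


K = Q(sqrt(-1498)). d mod 4 = 2, so D = disc(K) = 4d = -5992
h(K) equals the number of primitive reduced positive-definite forms (a, b, c) = a*x^2 + b*x*y + c*y^2 with b^2 - 4ac = D,
where reduced means |b| <= a <= c, with b >= 0 whenever |b| = a or a = c, and primitive means gcd(a, b, c) = 1.
Reduced forces 3a^2 <= |D| = 5992, so 1 <= a <= 44; b must have the parity of D, and c = (b^2 - D)/(4a) must be an integer >= a.
Enumerate a = 1..44, b in [-a, a]:
  a=1: (1, 0, 1498)  [1]
  a=2: (2, 0, 749)  [1]
  a=3..6: none
  a=7: (7, 0, 214)  [1]
  a=8..10: none
  a=11: (11, -6, 137), (11, 6, 137)  [2]
  a=12: none
  a=13: (13, -12, 118), (13, 12, 118)  [2]
  a=14: (14, 0, 107)  [1]
  a=15..16: none
  a=17: (17, -14, 91), (17, 14, 91)  [2]
  a=18..21: none
  a=22: (22, -16, 71), (22, 16, 71)  [2]
  a=23..25: none
  a=26: (26, -12, 59), (26, 12, 59)  [2]
  a=27..33: none
  a=34: (34, -20, 47), (34, 20, 47)  [2]
  a=35..44: none
Total reduced forms: 1 + 1 + 1 + 2 + 2 + 1 + 2 + 2 + 2 + 2 = 16
h = 16

16


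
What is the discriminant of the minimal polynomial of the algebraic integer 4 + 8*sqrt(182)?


The element 4 + 8*sqrt(182) has minimal polynomial:
x^2 - 8*x - 11632
Discriminant = (-8)^2 - 4*(-11632)
= 64 + 46528
= 46592

46592


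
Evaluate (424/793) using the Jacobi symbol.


Compute (424/793) via quadratic reciprocity:
  pull out 2: (2/793) = +1  (since 793 mod 8 = 1)
  pull out 2: (2/793) = +1  (since 793 mod 8 = 1)
  pull out 2: (2/793) = +1  (since 793 mod 8 = 1)
  reciprocity: (53/793) -> +(793/53)
  reduce: (51/53)
  reciprocity: (51/53) -> +(53/51)
  reduce: (2/51)
  pull out 2: (2/51) = -1  (since 51 mod 8 = 3)
  (1/51) = 1
Product of signs = -1

-1


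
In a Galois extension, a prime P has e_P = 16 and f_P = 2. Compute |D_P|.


|D_P| = e * f
= 16 * 2
= 32

32


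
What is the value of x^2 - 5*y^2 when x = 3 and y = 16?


x^2 - d*y^2
= 3^2 - 5*16^2
= 9 - 1280
= -1271

-1271


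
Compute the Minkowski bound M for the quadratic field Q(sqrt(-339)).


d = -339, d mod 4 = 1, so disc(K) = d = -339; |disc(K)| = 339
Imaginary quadratic field, so n = 2, s = r2 = 1, r1 = 0
M = (n!/n^n) * (4/pi)^s * sqrt(|disc(K)|) = (2!/2^2) * (4/pi)^1 * sqrt(339)
= 0.5 * 1.273240 * 18.411953
= 11.7214

11.7214


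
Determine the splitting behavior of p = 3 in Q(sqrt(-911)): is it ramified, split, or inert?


K = Q(sqrt(-911)). Since d mod 4 = 1, disc(K) = -911.
Check p | disc: -911 mod 3 = 1.
p does not divide disc. Compute Legendre symbol (d/p):
1^((3-1)/2) mod 3 = 1
(d/p) = 1, so p splits: (p) = P*P' with e=1, f=1, g=2.
Therefore p is split.

split


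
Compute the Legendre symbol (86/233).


p = 233 is prime, so compute (86/233) with the reciprocity algorithm (Jacobi-symbol steps: pull out 2s via (2/n), flip via reciprocity, reduce):
  pull out 2: (2/233) = +1  (since 233 mod 8 = 1)
  reciprocity: (43/233) -> +(233/43)
  reduce: (18/43)
  pull out 2: (2/43) = -1  (since 43 mod 8 = 3)
  reciprocity: (9/43) -> +(43/9)
  reduce: (7/9)
  reciprocity: (7/9) -> +(9/7)
  reduce: (2/7)
  pull out 2: (2/7) = +1  (since 7 mod 8 = 7)
  (1/7) = 1
Product of signs = -1
(86/233) = -1

-1


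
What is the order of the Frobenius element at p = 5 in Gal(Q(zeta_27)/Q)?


The Frobenius at p in Gal(Q(zeta_n)/Q) = (Z/nZ)* is the class of p, so its order is ord_27(5), the smallest k >= 1 with 5^k = 1 mod 27.
n = 27 = 3^3, phi(27) = 18; the order divides phi(n).
Divisors of 18: 1, 2, 3, 6, 9, 18
Repeated squaring mod 27: 5^1 = 5, 5^2 = 25, 5^4 = 4, 5^8 = 16, 5^16 = 13
Test divisors in increasing order:
  k=1: 5^1 = 5 mod 27
  k=2: 5^2 = 25 mod 27
  k=3: 5^3 = 25 * 5 = 17 mod 27
  k=6: 5^6 = 4 * 25 = 19 mod 27
  k=9: 5^9 = 16 * 5 = 26 mod 27
  k=18: 5^18 = 13 * 25 = 1 mod 27  <- first divisor giving 1
Order = 18

18


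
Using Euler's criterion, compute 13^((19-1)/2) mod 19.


p = 19 is prime and the exponent is (p-1)/2 = 9, so by Euler's criterion 13^9 = (13/19) = +1 or -1 mod 19.
Compute by square-and-multiply:
  9 = 8 + 1 (binary 1001)
  Repeated squaring mod 19: 13^1 = 13, 13^2 = 17, 13^4 = 4, 13^8 = 16
  13^9 = 13^8 * 13^1 = 16 * 13 mod 19
    16 * 13 = 208 = 18 mod 19
  13^9 = 18 mod 19
Result 18 = p - 1 = -1 mod 19: 13 is a quadratic non-residue mod 19. As a residue in [0, p-1] the value is 18.
13^9 mod 19 = 18

18


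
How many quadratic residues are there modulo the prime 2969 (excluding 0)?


For prime p, the number of non-zero quadratic residues is (p-1)/2.
= (2969-1)/2
= 1484

1484


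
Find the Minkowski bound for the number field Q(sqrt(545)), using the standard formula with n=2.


d = 545, d mod 4 = 1, so disc(K) = d = 545; |disc(K)| = 545
Real quadratic field, so n = 2, s = r2 = 0, r1 = 2
M = (n!/n^n) * (4/pi)^s * sqrt(|disc(K)|) = (2!/2^2) * (4/pi)^0 * sqrt(545)
= 0.5 * 1.000000 * 23.345235
= 11.6726

11.6726


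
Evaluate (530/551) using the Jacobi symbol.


Compute (530/551) via quadratic reciprocity:
  pull out 2: (2/551) = +1  (since 551 mod 8 = 7)
  reciprocity: (265/551) -> +(551/265)
  reduce: (21/265)
  reciprocity: (21/265) -> +(265/21)
  reduce: (13/21)
  reciprocity: (13/21) -> +(21/13)
  reduce: (8/13)
  pull out 2: (2/13) = -1  (since 13 mod 8 = 5)
  pull out 2: (2/13) = -1  (since 13 mod 8 = 5)
  pull out 2: (2/13) = -1  (since 13 mod 8 = 5)
  (1/13) = 1
Product of signs = -1

-1


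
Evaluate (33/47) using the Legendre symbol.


p = 47 is prime, so compute (33/47) with the reciprocity algorithm (Jacobi-symbol steps: pull out 2s via (2/n), flip via reciprocity, reduce):
  reciprocity: (33/47) -> +(47/33)
  reduce: (14/33)
  pull out 2: (2/33) = +1  (since 33 mod 8 = 1)
  reciprocity: (7/33) -> +(33/7)
  reduce: (5/7)
  reciprocity: (5/7) -> +(7/5)
  reduce: (2/5)
  pull out 2: (2/5) = -1  (since 5 mod 8 = 5)
  (1/5) = 1
Product of signs = -1
(33/47) = -1

-1


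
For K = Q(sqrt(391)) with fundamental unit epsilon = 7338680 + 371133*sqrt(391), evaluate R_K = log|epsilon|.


epsilon = 7338680 + 371133*sqrt(391)
= 1.4677e+07
R = ln(1.4677e+07)
= 16.5018

16.5018


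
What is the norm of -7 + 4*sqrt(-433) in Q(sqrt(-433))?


N(a + b*sqrt(d)) = a^2 - d*b^2
= (-7)^2 - (-433)*(4)^2
= 49 + 6928
= 6977

6977


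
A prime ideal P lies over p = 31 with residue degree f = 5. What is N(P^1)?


N(P^a) = p^(a*f)
= 31^(1*5)
= 31^5
= 28629151

28629151


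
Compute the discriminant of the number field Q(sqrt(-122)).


For K = Q(sqrt(d)) with d squarefree: disc(K) = d if d = 1 mod 4, and disc(K) = 4d if d = 2 or 3 mod 4.
Here d = -122, and d mod 4 = 2.
d = 2 mod 4, not 1 (O_K = Z[sqrt(d)]), so disc(K) = 4d = 4 * (-122) = -488

-488


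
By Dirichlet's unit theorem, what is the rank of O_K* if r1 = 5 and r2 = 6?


By Dirichlet's unit theorem:
rank = r1 + r2 - 1
= 5 + 6 - 1
= 10

10


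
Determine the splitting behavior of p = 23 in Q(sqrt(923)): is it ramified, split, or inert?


K = Q(sqrt(923)). Since d mod 4 = 3, disc(K) = 3692.
Check p | disc: 3692 mod 23 = 12.
p does not divide disc. Compute Legendre symbol (d/p):
3^((23-1)/2) mod 23 = 1
(d/p) = 1, so p splits: (p) = P*P' with e=1, f=1, g=2.
Therefore p is split.

split


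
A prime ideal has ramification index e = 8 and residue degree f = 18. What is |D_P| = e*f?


|D_P| = e * f
= 8 * 18
= 144

144


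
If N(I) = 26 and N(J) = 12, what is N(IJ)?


N(IJ) = N(I) * N(J)
= 26 * 12
= 312

312


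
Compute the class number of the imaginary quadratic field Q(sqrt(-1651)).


K = Q(sqrt(-1651)). d mod 4 = 1, so D = disc(K) = d = -1651
h(K) equals the number of primitive reduced positive-definite forms (a, b, c) = a*x^2 + b*x*y + c*y^2 with b^2 - 4ac = D,
where reduced means |b| <= a <= c, with b >= 0 whenever |b| = a or a = c, and primitive means gcd(a, b, c) = 1.
Reduced forces 3a^2 <= |D| = 1651, so 1 <= a <= 23; b must have the parity of D, and c = (b^2 - D)/(4a) must be an integer >= a.
Enumerate a = 1..23, b in [-a, a]:
  a=1: (1, 1, 413)  [1]
  a=2..4: none
  a=5: (5, -3, 83), (5, 3, 83)  [2]
  a=6: none
  a=7: (7, -1, 59), (7, 1, 59)  [2]
  a=8..12: none
  a=13: (13, 13, 35)  [1]
  a=14..16: none
  a=17: (17, -7, 25), (17, 7, 25)  [2]
  a=18..23: none
Total reduced forms: 1 + 2 + 2 + 1 + 2 = 8
h = 8

8


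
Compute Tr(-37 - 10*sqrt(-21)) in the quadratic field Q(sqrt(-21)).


Tr(a + b*sqrt(d)) = (a + b*sqrt(d)) + (a - b*sqrt(d)) = 2a
= 2 * (-37)
= -74

-74


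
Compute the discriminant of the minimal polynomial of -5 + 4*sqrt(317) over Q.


The element -5 + 4*sqrt(317) has minimal polynomial:
x^2 + 10*x - 5047
Discriminant = (10)^2 - 4*(-5047)
= 100 + 20188
= 20288

20288


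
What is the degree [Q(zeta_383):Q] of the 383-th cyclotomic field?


The degree equals Euler's totient phi(383).
383 = 383
phi(383) = 382

382


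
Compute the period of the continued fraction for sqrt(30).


Run the CF algorithm for sqrt(30).
a_0 = floor(sqrt(30)) = 5; set m_0=0, q_0=1.
Recurrence: m' = q*a - m,  q' = (d - m'^2)/q,  a' = floor((a_0 + m')/q').
  step 1: m=5, q=5, a=2
  step 2: m=5, q=1, a=10
a_2 = 2*a_0 = 10, so the period closes here.
sqrt(30) = [5; 2, 10]
Period length = 2

2


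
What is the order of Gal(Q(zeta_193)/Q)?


|Gal(Q(zeta_193)/Q)| = phi(193)
= 192

192


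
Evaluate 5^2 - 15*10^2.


x^2 - d*y^2
= 5^2 - 15*10^2
= 25 - 1500
= -1475

-1475


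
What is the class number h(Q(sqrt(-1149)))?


K = Q(sqrt(-1149)). d mod 4 = 3, so D = disc(K) = 4d = -4596
h(K) equals the number of primitive reduced positive-definite forms (a, b, c) = a*x^2 + b*x*y + c*y^2 with b^2 - 4ac = D,
where reduced means |b| <= a <= c, with b >= 0 whenever |b| = a or a = c, and primitive means gcd(a, b, c) = 1.
Reduced forces 3a^2 <= |D| = 4596, so 1 <= a <= 39; b must have the parity of D, and c = (b^2 - D)/(4a) must be an integer >= a.
Enumerate a = 1..39, b in [-a, a]:
  a=1: (1, 0, 1149)  [1]
  a=2: (2, 2, 575)  [1]
  a=3: (3, 0, 383)  [1]
  a=4: none
  a=5: (5, -2, 230), (5, 2, 230)  [2]
  a=6: (6, 6, 193)  [1]
  a=7..9: none
  a=10: (10, -2, 115), (10, 2, 115)  [2]
  a=11..14: none
  a=15: (15, -12, 79), (15, 12, 79)  [2]
  a=16..22: none
  a=23: (23, -2, 50), (23, 2, 50)  [2]
  a=24: none
  a=25: (25, -2, 46), (25, 2, 46)  [2]
  a=26..29: none
  a=30: (30, -18, 41), (30, 18, 41)  [2]
  a=31..39: none
Total reduced forms: 1 + 1 + 1 + 2 + 1 + 2 + 2 + 2 + 2 + 2 = 16
h = 16

16


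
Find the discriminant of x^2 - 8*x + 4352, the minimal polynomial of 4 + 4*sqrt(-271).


The element 4 + 4*sqrt(-271) has minimal polynomial:
x^2 - 8*x + 4352
Discriminant = (-8)^2 - 4*(4352)
= 64 - 17408
= -17344

-17344


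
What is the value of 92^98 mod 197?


p = 197 is prime and the exponent is (p-1)/2 = 98, so by Euler's criterion 92^98 = (92/197) = +1 or -1 mod 197.
Compute by square-and-multiply:
  98 = 64 + 32 + 2 (binary 1100010)
  Repeated squaring mod 197: 92^1 = 92, 92^2 = 190, 92^4 = 49, 92^8 = 37, 92^16 = 187, 92^32 = 100, 92^64 = 150
  92^98 = 92^64 * 92^32 * 92^2 = 150 * 100 * 190 mod 197
    150 * 100 = 15000 = 28 mod 197
    28 * 190 = 5320 = 1 mod 197
  92^98 = 1 mod 197
Result 1: 92 is a quadratic residue mod 197.
92^98 mod 197 = 1

1


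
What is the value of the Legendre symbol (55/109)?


p = 109 is prime, so compute (55/109) with the reciprocity algorithm (Jacobi-symbol steps: pull out 2s via (2/n), flip via reciprocity, reduce):
  reciprocity: (55/109) -> +(109/55)
  reduce: (54/55)
  pull out 2: (2/55) = +1  (since 55 mod 8 = 7)
  reciprocity: (27/55) -> -(55/27)
  reduce: (1/27)
  (1/27) = 1
Product of signs = -1
(55/109) = -1

-1


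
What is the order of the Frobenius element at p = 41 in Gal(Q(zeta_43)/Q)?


The Frobenius at p in Gal(Q(zeta_n)/Q) = (Z/nZ)* is the class of p, so its order is ord_43(41), the smallest k >= 1 with 41^k = 1 mod 43.
n = 43 = 43, phi(43) = 42; the order divides phi(n).
Divisors of 42: 1, 2, 3, 6, 7, 14, 21, 42
Repeated squaring mod 43: 41^1 = 41, 41^2 = 4, 41^4 = 16, 41^8 = 41, 41^16 = 4, 41^32 = 16
Test divisors in increasing order:
  k=1: 41^1 = 41 mod 43
  k=2: 41^2 = 4 mod 43
  k=3: 41^3 = 4 * 41 = 35 mod 43
  k=6: 41^6 = 16 * 4 = 21 mod 43
  k=7: 41^7 = 16 * 4 * 41 = 1 mod 43  <- first divisor giving 1
Order = 7

7


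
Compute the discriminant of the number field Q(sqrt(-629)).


For K = Q(sqrt(d)) with d squarefree: disc(K) = d if d = 1 mod 4, and disc(K) = 4d if d = 2 or 3 mod 4.
Here d = -629, and d mod 4 = 3.
d = 3 mod 4, not 1 (O_K = Z[sqrt(d)]), so disc(K) = 4d = 4 * (-629) = -2516

-2516


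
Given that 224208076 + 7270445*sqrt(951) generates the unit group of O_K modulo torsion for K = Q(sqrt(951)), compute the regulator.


epsilon = 224208076 + 7270445*sqrt(951)
= 4.4842e+08
R = ln(4.4842e+08)
= 19.9212

19.9212


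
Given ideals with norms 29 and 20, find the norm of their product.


N(IJ) = N(I) * N(J)
= 29 * 20
= 580

580


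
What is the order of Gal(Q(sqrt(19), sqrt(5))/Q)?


The 2 square roots of distinct primes are multiplicatively independent over Q,
so [K:Q] = 2^2 and Gal(K/Q) is isomorphic to (Z/2Z)^2.
|Gal| = 2^2 = 4

4


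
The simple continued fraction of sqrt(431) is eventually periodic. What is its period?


Run the CF algorithm for sqrt(431).
a_0 = floor(sqrt(431)) = 20; set m_0=0, q_0=1.
Recurrence: m' = q*a - m,  q' = (d - m'^2)/q,  a' = floor((a_0 + m')/q').
  step 1: m=20, q=31, a=1
  step 2: m=11, q=10, a=3
  step 3: m=19, q=7, a=5
  step 4: m=16, q=25, a=1
  step 5: m=9, q=14, a=2
  step 6: m=19, q=5, a=7
  step 7: m=16, q=35, a=1
  step 8: m=19, q=2, a=19
  step 9: m=19, q=35, a=1
  step 10: m=16, q=5, a=7
  step 11: m=19, q=14, a=2
  step 12: m=9, q=25, a=1
  step 13: m=16, q=7, a=5
  step 14: m=19, q=10, a=3
  step 15: m=11, q=31, a=1
  step 16: m=20, q=1, a=40
a_16 = 2*a_0 = 40, so the period closes here.
sqrt(431) = [20; 1, 3, 5, 1, 2, 7, 1, 19, 1, 7, 2, 1, 5, 3, 1, 40]
Period length = 16

16


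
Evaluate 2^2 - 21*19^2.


x^2 - d*y^2
= 2^2 - 21*19^2
= 4 - 7581
= -7577

-7577


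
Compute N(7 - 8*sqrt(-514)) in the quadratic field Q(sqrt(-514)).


N(a + b*sqrt(d)) = a^2 - d*b^2
= (7)^2 - (-514)*(-8)^2
= 49 + 32896
= 32945

32945


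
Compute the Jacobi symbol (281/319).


Compute (281/319) via quadratic reciprocity:
  reciprocity: (281/319) -> +(319/281)
  reduce: (38/281)
  pull out 2: (2/281) = +1  (since 281 mod 8 = 1)
  reciprocity: (19/281) -> +(281/19)
  reduce: (15/19)
  reciprocity: (15/19) -> -(19/15)
  reduce: (4/15)
  pull out 2: (2/15) = +1  (since 15 mod 8 = 7)
  pull out 2: (2/15) = +1  (since 15 mod 8 = 7)
  (1/15) = 1
Product of signs = -1

-1


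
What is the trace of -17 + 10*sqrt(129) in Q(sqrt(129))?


Tr(a + b*sqrt(d)) = (a + b*sqrt(d)) + (a - b*sqrt(d)) = 2a
= 2 * (-17)
= -34

-34


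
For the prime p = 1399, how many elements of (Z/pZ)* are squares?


For prime p, the number of non-zero quadratic residues is (p-1)/2.
= (1399-1)/2
= 699

699


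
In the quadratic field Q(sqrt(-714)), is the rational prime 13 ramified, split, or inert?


K = Q(sqrt(-714)). Since d mod 4 = 2, disc(K) = -2856.
Check p | disc: -2856 mod 13 = 4.
p does not divide disc. Compute Legendre symbol (d/p):
1^((13-1)/2) mod 13 = 1
(d/p) = 1, so p splits: (p) = P*P' with e=1, f=1, g=2.
Therefore p is split.

split


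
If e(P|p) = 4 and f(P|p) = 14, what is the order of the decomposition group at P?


|D_P| = e * f
= 4 * 14
= 56

56


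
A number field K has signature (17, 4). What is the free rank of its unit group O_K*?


By Dirichlet's unit theorem:
rank = r1 + r2 - 1
= 17 + 4 - 1
= 20

20
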